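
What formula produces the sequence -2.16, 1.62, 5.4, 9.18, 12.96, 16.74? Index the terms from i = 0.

Check differences: 1.62 - -2.16 = 3.78
5.4 - 1.62 = 3.78
Common difference d = 3.78.
First term a = -2.16.
Formula: S_i = -2.16 + 3.78*i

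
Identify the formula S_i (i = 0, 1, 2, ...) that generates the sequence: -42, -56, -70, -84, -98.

Check differences: -56 - -42 = -14
-70 - -56 = -14
Common difference d = -14.
First term a = -42.
Formula: S_i = -42 - 14*i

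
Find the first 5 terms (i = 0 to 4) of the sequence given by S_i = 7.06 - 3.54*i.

This is an arithmetic sequence.
i=0: S_0 = 7.06 + -3.54*0 = 7.06
i=1: S_1 = 7.06 + -3.54*1 = 3.52
i=2: S_2 = 7.06 + -3.54*2 = -0.02
i=3: S_3 = 7.06 + -3.54*3 = -3.56
i=4: S_4 = 7.06 + -3.54*4 = -7.1
The first 5 terms are: [7.06, 3.52, -0.02, -3.56, -7.1]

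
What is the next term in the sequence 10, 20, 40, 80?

Ratios: 20 / 10 = 2.0
This is a geometric sequence with common ratio r = 2.
Next term = 80 * 2 = 160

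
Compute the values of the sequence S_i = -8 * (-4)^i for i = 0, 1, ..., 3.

This is a geometric sequence.
i=0: S_0 = -8 * (-4)^0 = -8
i=1: S_1 = -8 * (-4)^1 = 32
i=2: S_2 = -8 * (-4)^2 = -128
i=3: S_3 = -8 * (-4)^3 = 512
The first 4 terms are: [-8, 32, -128, 512]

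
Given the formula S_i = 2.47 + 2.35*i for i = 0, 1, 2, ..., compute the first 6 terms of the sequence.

This is an arithmetic sequence.
i=0: S_0 = 2.47 + 2.35*0 = 2.47
i=1: S_1 = 2.47 + 2.35*1 = 4.82
i=2: S_2 = 2.47 + 2.35*2 = 7.17
i=3: S_3 = 2.47 + 2.35*3 = 9.52
i=4: S_4 = 2.47 + 2.35*4 = 11.87
i=5: S_5 = 2.47 + 2.35*5 = 14.22
The first 6 terms are: [2.47, 4.82, 7.17, 9.52, 11.87, 14.22]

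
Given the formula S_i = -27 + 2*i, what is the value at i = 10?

S_10 = -27 + 2*10 = -27 + 20 = -7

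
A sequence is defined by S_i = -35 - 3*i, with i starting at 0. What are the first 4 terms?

This is an arithmetic sequence.
i=0: S_0 = -35 + -3*0 = -35
i=1: S_1 = -35 + -3*1 = -38
i=2: S_2 = -35 + -3*2 = -41
i=3: S_3 = -35 + -3*3 = -44
The first 4 terms are: [-35, -38, -41, -44]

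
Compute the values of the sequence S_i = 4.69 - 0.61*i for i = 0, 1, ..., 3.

This is an arithmetic sequence.
i=0: S_0 = 4.69 + -0.61*0 = 4.69
i=1: S_1 = 4.69 + -0.61*1 = 4.08
i=2: S_2 = 4.69 + -0.61*2 = 3.47
i=3: S_3 = 4.69 + -0.61*3 = 2.86
The first 4 terms are: [4.69, 4.08, 3.47, 2.86]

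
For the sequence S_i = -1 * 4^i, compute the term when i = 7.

S_7 = -1 * 4^7 = -1 * 16384 = -16384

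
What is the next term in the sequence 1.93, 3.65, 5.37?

Differences: 3.65 - 1.93 = 1.72
This is an arithmetic sequence with common difference d = 1.72.
Next term = 5.37 + 1.72 = 7.09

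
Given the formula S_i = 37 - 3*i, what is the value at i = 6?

S_6 = 37 + -3*6 = 37 + -18 = 19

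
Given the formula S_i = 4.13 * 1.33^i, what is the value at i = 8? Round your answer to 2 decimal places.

S_8 = 4.13 * 1.33^8 ≈ 4.13 * 9.7907 ≈ 40.44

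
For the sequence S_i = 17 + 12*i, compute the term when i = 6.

S_6 = 17 + 12*6 = 17 + 72 = 89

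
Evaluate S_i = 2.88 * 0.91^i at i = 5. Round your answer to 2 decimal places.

S_5 = 2.88 * 0.91^5 ≈ 2.88 * 0.624 ≈ 1.8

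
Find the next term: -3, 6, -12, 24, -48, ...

Ratios: 6 / -3 = -2.0
This is a geometric sequence with common ratio r = -2.
Next term = -48 * -2 = 96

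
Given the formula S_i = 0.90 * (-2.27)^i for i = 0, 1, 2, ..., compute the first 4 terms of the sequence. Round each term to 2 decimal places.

This is a geometric sequence.
i=0: S_0 = 0.9 * (-2.27)^0 = 0.9
i=1: S_1 = 0.9 * (-2.27)^1 ≈ -2.04
i=2: S_2 = 0.9 * (-2.27)^2 ≈ 4.64
i=3: S_3 = 0.9 * (-2.27)^3 ≈ -10.53
The first 4 terms are: [0.9, -2.04, 4.64, -10.53]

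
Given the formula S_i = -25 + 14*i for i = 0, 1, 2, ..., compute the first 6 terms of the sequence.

This is an arithmetic sequence.
i=0: S_0 = -25 + 14*0 = -25
i=1: S_1 = -25 + 14*1 = -11
i=2: S_2 = -25 + 14*2 = 3
i=3: S_3 = -25 + 14*3 = 17
i=4: S_4 = -25 + 14*4 = 31
i=5: S_5 = -25 + 14*5 = 45
The first 6 terms are: [-25, -11, 3, 17, 31, 45]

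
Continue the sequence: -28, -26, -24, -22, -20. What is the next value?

Differences: -26 - -28 = 2
This is an arithmetic sequence with common difference d = 2.
Next term = -20 + 2 = -18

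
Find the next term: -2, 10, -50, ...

Ratios: 10 / -2 = -5.0
This is a geometric sequence with common ratio r = -5.
Next term = -50 * -5 = 250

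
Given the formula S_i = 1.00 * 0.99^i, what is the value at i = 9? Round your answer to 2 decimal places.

S_9 = 1.0 * 0.99^9 ≈ 1.0 * 0.9135 ≈ 0.91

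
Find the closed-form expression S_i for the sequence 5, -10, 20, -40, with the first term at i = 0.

Check ratios: -10 / 5 = -2.0
Common ratio r = -2.
First term a = 5.
Formula: S_i = 5 * (-2)^i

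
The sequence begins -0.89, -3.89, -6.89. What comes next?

Differences: -3.89 - -0.89 = -3.0
This is an arithmetic sequence with common difference d = -3.0.
Next term = -6.89 + -3.0 = -9.89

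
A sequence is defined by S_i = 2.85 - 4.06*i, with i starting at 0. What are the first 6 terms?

This is an arithmetic sequence.
i=0: S_0 = 2.85 + -4.06*0 = 2.85
i=1: S_1 = 2.85 + -4.06*1 = -1.21
i=2: S_2 = 2.85 + -4.06*2 = -5.27
i=3: S_3 = 2.85 + -4.06*3 = -9.33
i=4: S_4 = 2.85 + -4.06*4 = -13.39
i=5: S_5 = 2.85 + -4.06*5 = -17.45
The first 6 terms are: [2.85, -1.21, -5.27, -9.33, -13.39, -17.45]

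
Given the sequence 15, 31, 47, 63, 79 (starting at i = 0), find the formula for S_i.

Check differences: 31 - 15 = 16
47 - 31 = 16
Common difference d = 16.
First term a = 15.
Formula: S_i = 15 + 16*i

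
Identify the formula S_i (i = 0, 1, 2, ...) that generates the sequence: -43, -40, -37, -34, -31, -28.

Check differences: -40 - -43 = 3
-37 - -40 = 3
Common difference d = 3.
First term a = -43.
Formula: S_i = -43 + 3*i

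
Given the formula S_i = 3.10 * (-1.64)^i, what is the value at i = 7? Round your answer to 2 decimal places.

S_7 = 3.1 * (-1.64)^7 ≈ 3.1 * -31.9085 ≈ -98.92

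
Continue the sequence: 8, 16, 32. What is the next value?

Ratios: 16 / 8 = 2.0
This is a geometric sequence with common ratio r = 2.
Next term = 32 * 2 = 64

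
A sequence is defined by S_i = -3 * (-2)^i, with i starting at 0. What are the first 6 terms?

This is a geometric sequence.
i=0: S_0 = -3 * (-2)^0 = -3
i=1: S_1 = -3 * (-2)^1 = 6
i=2: S_2 = -3 * (-2)^2 = -12
i=3: S_3 = -3 * (-2)^3 = 24
i=4: S_4 = -3 * (-2)^4 = -48
i=5: S_5 = -3 * (-2)^5 = 96
The first 6 terms are: [-3, 6, -12, 24, -48, 96]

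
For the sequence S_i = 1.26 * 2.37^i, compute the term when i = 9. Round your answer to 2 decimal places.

S_9 = 1.26 * 2.37^9 ≈ 1.26 * 2359.039 ≈ 2972.39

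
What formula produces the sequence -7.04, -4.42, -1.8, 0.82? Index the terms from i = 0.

Check differences: -4.42 - -7.04 = 2.62
-1.8 - -4.42 = 2.62
Common difference d = 2.62.
First term a = -7.04.
Formula: S_i = -7.04 + 2.62*i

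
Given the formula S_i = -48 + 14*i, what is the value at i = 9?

S_9 = -48 + 14*9 = -48 + 126 = 78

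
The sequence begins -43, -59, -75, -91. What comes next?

Differences: -59 - -43 = -16
This is an arithmetic sequence with common difference d = -16.
Next term = -91 + -16 = -107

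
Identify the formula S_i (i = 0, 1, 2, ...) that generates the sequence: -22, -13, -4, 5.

Check differences: -13 - -22 = 9
-4 - -13 = 9
Common difference d = 9.
First term a = -22.
Formula: S_i = -22 + 9*i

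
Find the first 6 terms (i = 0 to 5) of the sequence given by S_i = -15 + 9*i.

This is an arithmetic sequence.
i=0: S_0 = -15 + 9*0 = -15
i=1: S_1 = -15 + 9*1 = -6
i=2: S_2 = -15 + 9*2 = 3
i=3: S_3 = -15 + 9*3 = 12
i=4: S_4 = -15 + 9*4 = 21
i=5: S_5 = -15 + 9*5 = 30
The first 6 terms are: [-15, -6, 3, 12, 21, 30]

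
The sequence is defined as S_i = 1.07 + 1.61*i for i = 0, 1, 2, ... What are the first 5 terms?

This is an arithmetic sequence.
i=0: S_0 = 1.07 + 1.61*0 = 1.07
i=1: S_1 = 1.07 + 1.61*1 = 2.68
i=2: S_2 = 1.07 + 1.61*2 = 4.29
i=3: S_3 = 1.07 + 1.61*3 = 5.9
i=4: S_4 = 1.07 + 1.61*4 = 7.51
The first 5 terms are: [1.07, 2.68, 4.29, 5.9, 7.51]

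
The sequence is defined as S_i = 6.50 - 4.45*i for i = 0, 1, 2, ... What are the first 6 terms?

This is an arithmetic sequence.
i=0: S_0 = 6.5 + -4.45*0 = 6.5
i=1: S_1 = 6.5 + -4.45*1 = 2.05
i=2: S_2 = 6.5 + -4.45*2 = -2.4
i=3: S_3 = 6.5 + -4.45*3 = -6.85
i=4: S_4 = 6.5 + -4.45*4 = -11.3
i=5: S_5 = 6.5 + -4.45*5 = -15.75
The first 6 terms are: [6.5, 2.05, -2.4, -6.85, -11.3, -15.75]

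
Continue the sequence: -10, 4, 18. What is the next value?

Differences: 4 - -10 = 14
This is an arithmetic sequence with common difference d = 14.
Next term = 18 + 14 = 32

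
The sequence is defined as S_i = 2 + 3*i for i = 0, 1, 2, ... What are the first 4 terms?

This is an arithmetic sequence.
i=0: S_0 = 2 + 3*0 = 2
i=1: S_1 = 2 + 3*1 = 5
i=2: S_2 = 2 + 3*2 = 8
i=3: S_3 = 2 + 3*3 = 11
The first 4 terms are: [2, 5, 8, 11]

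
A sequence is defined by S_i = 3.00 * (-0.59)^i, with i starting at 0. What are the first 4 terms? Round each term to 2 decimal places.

This is a geometric sequence.
i=0: S_0 = 3.0 * (-0.59)^0 = 3.0
i=1: S_1 = 3.0 * (-0.59)^1 = -1.77
i=2: S_2 = 3.0 * (-0.59)^2 ≈ 1.04
i=3: S_3 = 3.0 * (-0.59)^3 ≈ -0.62
The first 4 terms are: [3.0, -1.77, 1.04, -0.62]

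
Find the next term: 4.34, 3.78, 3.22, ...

Differences: 3.78 - 4.34 = -0.56
This is an arithmetic sequence with common difference d = -0.56.
Next term = 3.22 + -0.56 = 2.66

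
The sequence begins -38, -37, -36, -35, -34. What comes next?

Differences: -37 - -38 = 1
This is an arithmetic sequence with common difference d = 1.
Next term = -34 + 1 = -33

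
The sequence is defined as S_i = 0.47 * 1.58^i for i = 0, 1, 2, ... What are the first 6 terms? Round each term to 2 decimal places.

This is a geometric sequence.
i=0: S_0 = 0.47 * 1.58^0 = 0.47
i=1: S_1 = 0.47 * 1.58^1 ≈ 0.74
i=2: S_2 = 0.47 * 1.58^2 ≈ 1.17
i=3: S_3 = 0.47 * 1.58^3 ≈ 1.85
i=4: S_4 = 0.47 * 1.58^4 ≈ 2.93
i=5: S_5 = 0.47 * 1.58^5 ≈ 4.63
The first 6 terms are: [0.47, 0.74, 1.17, 1.85, 2.93, 4.63]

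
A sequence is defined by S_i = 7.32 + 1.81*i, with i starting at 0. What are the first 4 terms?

This is an arithmetic sequence.
i=0: S_0 = 7.32 + 1.81*0 = 7.32
i=1: S_1 = 7.32 + 1.81*1 = 9.13
i=2: S_2 = 7.32 + 1.81*2 = 10.94
i=3: S_3 = 7.32 + 1.81*3 = 12.75
The first 4 terms are: [7.32, 9.13, 10.94, 12.75]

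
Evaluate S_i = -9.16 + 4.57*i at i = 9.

S_9 = -9.16 + 4.57*9 = -9.16 + 41.13 = 31.97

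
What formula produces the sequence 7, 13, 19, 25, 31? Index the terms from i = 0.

Check differences: 13 - 7 = 6
19 - 13 = 6
Common difference d = 6.
First term a = 7.
Formula: S_i = 7 + 6*i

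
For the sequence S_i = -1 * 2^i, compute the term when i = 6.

S_6 = -1 * 2^6 = -1 * 64 = -64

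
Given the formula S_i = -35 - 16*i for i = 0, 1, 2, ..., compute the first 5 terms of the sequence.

This is an arithmetic sequence.
i=0: S_0 = -35 + -16*0 = -35
i=1: S_1 = -35 + -16*1 = -51
i=2: S_2 = -35 + -16*2 = -67
i=3: S_3 = -35 + -16*3 = -83
i=4: S_4 = -35 + -16*4 = -99
The first 5 terms are: [-35, -51, -67, -83, -99]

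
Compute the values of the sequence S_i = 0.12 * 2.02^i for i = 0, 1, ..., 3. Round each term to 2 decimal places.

This is a geometric sequence.
i=0: S_0 = 0.12 * 2.02^0 = 0.12
i=1: S_1 = 0.12 * 2.02^1 ≈ 0.24
i=2: S_2 = 0.12 * 2.02^2 ≈ 0.49
i=3: S_3 = 0.12 * 2.02^3 ≈ 0.99
The first 4 terms are: [0.12, 0.24, 0.49, 0.99]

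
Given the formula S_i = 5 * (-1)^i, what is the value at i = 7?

S_7 = 5 * (-1)^7 = 5 * -1 = -5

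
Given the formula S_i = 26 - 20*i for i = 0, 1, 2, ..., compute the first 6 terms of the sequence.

This is an arithmetic sequence.
i=0: S_0 = 26 + -20*0 = 26
i=1: S_1 = 26 + -20*1 = 6
i=2: S_2 = 26 + -20*2 = -14
i=3: S_3 = 26 + -20*3 = -34
i=4: S_4 = 26 + -20*4 = -54
i=5: S_5 = 26 + -20*5 = -74
The first 6 terms are: [26, 6, -14, -34, -54, -74]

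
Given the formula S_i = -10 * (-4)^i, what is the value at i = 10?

S_10 = -10 * (-4)^10 = -10 * 1048576 = -10485760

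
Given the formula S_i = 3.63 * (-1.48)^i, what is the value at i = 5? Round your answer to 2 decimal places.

S_5 = 3.63 * (-1.48)^5 ≈ 3.63 * -7.1008 ≈ -25.78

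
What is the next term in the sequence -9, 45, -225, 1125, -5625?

Ratios: 45 / -9 = -5.0
This is a geometric sequence with common ratio r = -5.
Next term = -5625 * -5 = 28125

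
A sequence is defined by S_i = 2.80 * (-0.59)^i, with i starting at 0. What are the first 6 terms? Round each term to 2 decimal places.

This is a geometric sequence.
i=0: S_0 = 2.8 * (-0.59)^0 = 2.8
i=1: S_1 = 2.8 * (-0.59)^1 ≈ -1.65
i=2: S_2 = 2.8 * (-0.59)^2 ≈ 0.97
i=3: S_3 = 2.8 * (-0.59)^3 ≈ -0.58
i=4: S_4 = 2.8 * (-0.59)^4 ≈ 0.34
i=5: S_5 = 2.8 * (-0.59)^5 ≈ -0.2
The first 6 terms are: [2.8, -1.65, 0.97, -0.58, 0.34, -0.2]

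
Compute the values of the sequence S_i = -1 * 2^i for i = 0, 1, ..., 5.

This is a geometric sequence.
i=0: S_0 = -1 * 2^0 = -1
i=1: S_1 = -1 * 2^1 = -2
i=2: S_2 = -1 * 2^2 = -4
i=3: S_3 = -1 * 2^3 = -8
i=4: S_4 = -1 * 2^4 = -16
i=5: S_5 = -1 * 2^5 = -32
The first 6 terms are: [-1, -2, -4, -8, -16, -32]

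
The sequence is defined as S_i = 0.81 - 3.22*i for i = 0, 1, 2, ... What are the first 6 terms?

This is an arithmetic sequence.
i=0: S_0 = 0.81 + -3.22*0 = 0.81
i=1: S_1 = 0.81 + -3.22*1 = -2.41
i=2: S_2 = 0.81 + -3.22*2 = -5.63
i=3: S_3 = 0.81 + -3.22*3 = -8.85
i=4: S_4 = 0.81 + -3.22*4 = -12.07
i=5: S_5 = 0.81 + -3.22*5 = -15.29
The first 6 terms are: [0.81, -2.41, -5.63, -8.85, -12.07, -15.29]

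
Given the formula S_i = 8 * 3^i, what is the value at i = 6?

S_6 = 8 * 3^6 = 8 * 729 = 5832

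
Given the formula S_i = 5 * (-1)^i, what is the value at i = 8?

S_8 = 5 * (-1)^8 = 5 * 1 = 5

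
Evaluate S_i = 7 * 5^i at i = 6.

S_6 = 7 * 5^6 = 7 * 15625 = 109375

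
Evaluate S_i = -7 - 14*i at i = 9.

S_9 = -7 + -14*9 = -7 + -126 = -133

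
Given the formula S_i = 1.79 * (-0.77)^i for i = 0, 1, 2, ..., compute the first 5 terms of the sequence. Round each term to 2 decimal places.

This is a geometric sequence.
i=0: S_0 = 1.79 * (-0.77)^0 = 1.79
i=1: S_1 = 1.79 * (-0.77)^1 ≈ -1.38
i=2: S_2 = 1.79 * (-0.77)^2 ≈ 1.06
i=3: S_3 = 1.79 * (-0.77)^3 ≈ -0.82
i=4: S_4 = 1.79 * (-0.77)^4 ≈ 0.63
The first 5 terms are: [1.79, -1.38, 1.06, -0.82, 0.63]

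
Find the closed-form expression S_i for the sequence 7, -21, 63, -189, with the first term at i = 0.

Check ratios: -21 / 7 = -3.0
Common ratio r = -3.
First term a = 7.
Formula: S_i = 7 * (-3)^i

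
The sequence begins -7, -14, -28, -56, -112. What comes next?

Ratios: -14 / -7 = 2.0
This is a geometric sequence with common ratio r = 2.
Next term = -112 * 2 = -224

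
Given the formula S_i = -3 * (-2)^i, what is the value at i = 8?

S_8 = -3 * (-2)^8 = -3 * 256 = -768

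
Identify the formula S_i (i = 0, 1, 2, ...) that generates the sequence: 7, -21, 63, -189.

Check ratios: -21 / 7 = -3.0
Common ratio r = -3.
First term a = 7.
Formula: S_i = 7 * (-3)^i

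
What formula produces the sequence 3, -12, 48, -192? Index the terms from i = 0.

Check ratios: -12 / 3 = -4.0
Common ratio r = -4.
First term a = 3.
Formula: S_i = 3 * (-4)^i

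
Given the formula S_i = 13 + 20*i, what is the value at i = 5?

S_5 = 13 + 20*5 = 13 + 100 = 113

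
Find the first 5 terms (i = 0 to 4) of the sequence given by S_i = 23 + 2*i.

This is an arithmetic sequence.
i=0: S_0 = 23 + 2*0 = 23
i=1: S_1 = 23 + 2*1 = 25
i=2: S_2 = 23 + 2*2 = 27
i=3: S_3 = 23 + 2*3 = 29
i=4: S_4 = 23 + 2*4 = 31
The first 5 terms are: [23, 25, 27, 29, 31]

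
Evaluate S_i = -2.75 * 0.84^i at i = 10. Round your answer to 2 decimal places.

S_10 = -2.75 * 0.84^10 ≈ -2.75 * 0.1749 ≈ -0.48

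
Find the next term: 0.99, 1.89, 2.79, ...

Differences: 1.89 - 0.99 = 0.9
This is an arithmetic sequence with common difference d = 0.9.
Next term = 2.79 + 0.9 = 3.69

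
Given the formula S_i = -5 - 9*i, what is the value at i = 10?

S_10 = -5 + -9*10 = -5 + -90 = -95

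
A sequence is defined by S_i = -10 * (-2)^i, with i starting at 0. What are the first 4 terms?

This is a geometric sequence.
i=0: S_0 = -10 * (-2)^0 = -10
i=1: S_1 = -10 * (-2)^1 = 20
i=2: S_2 = -10 * (-2)^2 = -40
i=3: S_3 = -10 * (-2)^3 = 80
The first 4 terms are: [-10, 20, -40, 80]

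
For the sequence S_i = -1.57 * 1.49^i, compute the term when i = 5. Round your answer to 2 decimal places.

S_5 = -1.57 * 1.49^5 ≈ -1.57 * 7.344 ≈ -11.53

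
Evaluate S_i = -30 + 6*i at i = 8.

S_8 = -30 + 6*8 = -30 + 48 = 18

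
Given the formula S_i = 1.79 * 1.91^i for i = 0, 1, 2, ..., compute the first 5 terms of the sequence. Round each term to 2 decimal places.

This is a geometric sequence.
i=0: S_0 = 1.79 * 1.91^0 = 1.79
i=1: S_1 = 1.79 * 1.91^1 ≈ 3.42
i=2: S_2 = 1.79 * 1.91^2 ≈ 6.53
i=3: S_3 = 1.79 * 1.91^3 ≈ 12.47
i=4: S_4 = 1.79 * 1.91^4 ≈ 23.82
The first 5 terms are: [1.79, 3.42, 6.53, 12.47, 23.82]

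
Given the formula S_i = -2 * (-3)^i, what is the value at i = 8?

S_8 = -2 * (-3)^8 = -2 * 6561 = -13122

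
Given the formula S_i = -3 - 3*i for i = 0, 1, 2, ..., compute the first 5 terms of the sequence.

This is an arithmetic sequence.
i=0: S_0 = -3 + -3*0 = -3
i=1: S_1 = -3 + -3*1 = -6
i=2: S_2 = -3 + -3*2 = -9
i=3: S_3 = -3 + -3*3 = -12
i=4: S_4 = -3 + -3*4 = -15
The first 5 terms are: [-3, -6, -9, -12, -15]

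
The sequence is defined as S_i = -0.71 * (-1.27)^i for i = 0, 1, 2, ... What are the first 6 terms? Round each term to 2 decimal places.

This is a geometric sequence.
i=0: S_0 = -0.71 * (-1.27)^0 = -0.71
i=1: S_1 = -0.71 * (-1.27)^1 ≈ 0.9
i=2: S_2 = -0.71 * (-1.27)^2 ≈ -1.15
i=3: S_3 = -0.71 * (-1.27)^3 ≈ 1.45
i=4: S_4 = -0.71 * (-1.27)^4 ≈ -1.85
i=5: S_5 = -0.71 * (-1.27)^5 ≈ 2.35
The first 6 terms are: [-0.71, 0.9, -1.15, 1.45, -1.85, 2.35]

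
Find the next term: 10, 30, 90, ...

Ratios: 30 / 10 = 3.0
This is a geometric sequence with common ratio r = 3.
Next term = 90 * 3 = 270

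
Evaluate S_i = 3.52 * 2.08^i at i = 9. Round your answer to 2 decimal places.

S_9 = 3.52 * 2.08^9 ≈ 3.52 * 728.7356 ≈ 2565.15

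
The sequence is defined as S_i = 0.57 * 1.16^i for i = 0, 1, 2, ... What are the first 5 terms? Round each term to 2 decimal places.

This is a geometric sequence.
i=0: S_0 = 0.57 * 1.16^0 = 0.57
i=1: S_1 = 0.57 * 1.16^1 ≈ 0.66
i=2: S_2 = 0.57 * 1.16^2 ≈ 0.77
i=3: S_3 = 0.57 * 1.16^3 ≈ 0.89
i=4: S_4 = 0.57 * 1.16^4 ≈ 1.03
The first 5 terms are: [0.57, 0.66, 0.77, 0.89, 1.03]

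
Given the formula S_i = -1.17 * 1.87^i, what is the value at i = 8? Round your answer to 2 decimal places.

S_8 = -1.17 * 1.87^8 ≈ -1.17 * 149.5316 ≈ -174.95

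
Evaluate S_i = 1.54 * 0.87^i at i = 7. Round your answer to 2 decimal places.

S_7 = 1.54 * 0.87^7 ≈ 1.54 * 0.3773 ≈ 0.58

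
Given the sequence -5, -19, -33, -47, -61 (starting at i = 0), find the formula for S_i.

Check differences: -19 - -5 = -14
-33 - -19 = -14
Common difference d = -14.
First term a = -5.
Formula: S_i = -5 - 14*i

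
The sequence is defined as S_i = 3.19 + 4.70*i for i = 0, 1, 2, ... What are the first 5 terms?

This is an arithmetic sequence.
i=0: S_0 = 3.19 + 4.7*0 = 3.19
i=1: S_1 = 3.19 + 4.7*1 = 7.89
i=2: S_2 = 3.19 + 4.7*2 = 12.59
i=3: S_3 = 3.19 + 4.7*3 = 17.29
i=4: S_4 = 3.19 + 4.7*4 = 21.99
The first 5 terms are: [3.19, 7.89, 12.59, 17.29, 21.99]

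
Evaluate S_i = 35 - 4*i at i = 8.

S_8 = 35 + -4*8 = 35 + -32 = 3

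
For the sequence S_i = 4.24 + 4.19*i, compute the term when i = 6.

S_6 = 4.24 + 4.19*6 = 4.24 + 25.14 = 29.38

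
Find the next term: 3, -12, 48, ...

Ratios: -12 / 3 = -4.0
This is a geometric sequence with common ratio r = -4.
Next term = 48 * -4 = -192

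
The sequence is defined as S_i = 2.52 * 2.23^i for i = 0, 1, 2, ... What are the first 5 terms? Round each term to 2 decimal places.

This is a geometric sequence.
i=0: S_0 = 2.52 * 2.23^0 = 2.52
i=1: S_1 = 2.52 * 2.23^1 ≈ 5.62
i=2: S_2 = 2.52 * 2.23^2 ≈ 12.53
i=3: S_3 = 2.52 * 2.23^3 ≈ 27.95
i=4: S_4 = 2.52 * 2.23^4 ≈ 62.32
The first 5 terms are: [2.52, 5.62, 12.53, 27.95, 62.32]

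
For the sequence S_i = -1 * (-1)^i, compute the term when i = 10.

S_10 = -1 * (-1)^10 = -1 * 1 = -1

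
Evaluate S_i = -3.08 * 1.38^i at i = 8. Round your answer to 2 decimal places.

S_8 = -3.08 * 1.38^8 ≈ -3.08 * 13.1532 ≈ -40.51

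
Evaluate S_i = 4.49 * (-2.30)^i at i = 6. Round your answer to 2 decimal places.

S_6 = 4.49 * (-2.3)^6 ≈ 4.49 * 148.0359 ≈ 664.68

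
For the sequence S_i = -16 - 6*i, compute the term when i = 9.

S_9 = -16 + -6*9 = -16 + -54 = -70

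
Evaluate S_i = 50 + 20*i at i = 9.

S_9 = 50 + 20*9 = 50 + 180 = 230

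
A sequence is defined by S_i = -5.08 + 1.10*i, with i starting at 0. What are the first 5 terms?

This is an arithmetic sequence.
i=0: S_0 = -5.08 + 1.1*0 = -5.08
i=1: S_1 = -5.08 + 1.1*1 = -3.98
i=2: S_2 = -5.08 + 1.1*2 = -2.88
i=3: S_3 = -5.08 + 1.1*3 = -1.78
i=4: S_4 = -5.08 + 1.1*4 = -0.68
The first 5 terms are: [-5.08, -3.98, -2.88, -1.78, -0.68]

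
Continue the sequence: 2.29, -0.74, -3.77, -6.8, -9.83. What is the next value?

Differences: -0.74 - 2.29 = -3.03
This is an arithmetic sequence with common difference d = -3.03.
Next term = -9.83 + -3.03 = -12.86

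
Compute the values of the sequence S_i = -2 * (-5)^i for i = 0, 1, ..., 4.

This is a geometric sequence.
i=0: S_0 = -2 * (-5)^0 = -2
i=1: S_1 = -2 * (-5)^1 = 10
i=2: S_2 = -2 * (-5)^2 = -50
i=3: S_3 = -2 * (-5)^3 = 250
i=4: S_4 = -2 * (-5)^4 = -1250
The first 5 terms are: [-2, 10, -50, 250, -1250]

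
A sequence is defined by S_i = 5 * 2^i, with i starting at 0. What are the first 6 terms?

This is a geometric sequence.
i=0: S_0 = 5 * 2^0 = 5
i=1: S_1 = 5 * 2^1 = 10
i=2: S_2 = 5 * 2^2 = 20
i=3: S_3 = 5 * 2^3 = 40
i=4: S_4 = 5 * 2^4 = 80
i=5: S_5 = 5 * 2^5 = 160
The first 6 terms are: [5, 10, 20, 40, 80, 160]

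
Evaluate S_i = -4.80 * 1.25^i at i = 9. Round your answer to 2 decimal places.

S_9 = -4.8 * 1.25^9 ≈ -4.8 * 7.4506 ≈ -35.76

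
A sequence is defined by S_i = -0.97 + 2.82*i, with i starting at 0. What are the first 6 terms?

This is an arithmetic sequence.
i=0: S_0 = -0.97 + 2.82*0 = -0.97
i=1: S_1 = -0.97 + 2.82*1 = 1.85
i=2: S_2 = -0.97 + 2.82*2 = 4.67
i=3: S_3 = -0.97 + 2.82*3 = 7.49
i=4: S_4 = -0.97 + 2.82*4 = 10.31
i=5: S_5 = -0.97 + 2.82*5 = 13.13
The first 6 terms are: [-0.97, 1.85, 4.67, 7.49, 10.31, 13.13]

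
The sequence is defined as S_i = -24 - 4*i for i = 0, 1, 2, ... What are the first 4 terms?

This is an arithmetic sequence.
i=0: S_0 = -24 + -4*0 = -24
i=1: S_1 = -24 + -4*1 = -28
i=2: S_2 = -24 + -4*2 = -32
i=3: S_3 = -24 + -4*3 = -36
The first 4 terms are: [-24, -28, -32, -36]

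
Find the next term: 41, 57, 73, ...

Differences: 57 - 41 = 16
This is an arithmetic sequence with common difference d = 16.
Next term = 73 + 16 = 89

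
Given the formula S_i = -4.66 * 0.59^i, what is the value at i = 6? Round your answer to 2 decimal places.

S_6 = -4.66 * 0.59^6 ≈ -4.66 * 0.0422 ≈ -0.2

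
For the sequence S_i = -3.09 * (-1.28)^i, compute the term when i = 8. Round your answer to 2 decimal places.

S_8 = -3.09 * (-1.28)^8 ≈ -3.09 * 7.2058 ≈ -22.27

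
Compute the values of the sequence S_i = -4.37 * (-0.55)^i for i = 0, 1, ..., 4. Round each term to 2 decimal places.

This is a geometric sequence.
i=0: S_0 = -4.37 * (-0.55)^0 = -4.37
i=1: S_1 = -4.37 * (-0.55)^1 ≈ 2.4
i=2: S_2 = -4.37 * (-0.55)^2 ≈ -1.32
i=3: S_3 = -4.37 * (-0.55)^3 ≈ 0.73
i=4: S_4 = -4.37 * (-0.55)^4 ≈ -0.4
The first 5 terms are: [-4.37, 2.4, -1.32, 0.73, -0.4]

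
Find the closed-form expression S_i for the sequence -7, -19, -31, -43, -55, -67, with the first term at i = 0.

Check differences: -19 - -7 = -12
-31 - -19 = -12
Common difference d = -12.
First term a = -7.
Formula: S_i = -7 - 12*i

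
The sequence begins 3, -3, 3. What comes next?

Ratios: -3 / 3 = -1.0
This is a geometric sequence with common ratio r = -1.
Next term = 3 * -1 = -3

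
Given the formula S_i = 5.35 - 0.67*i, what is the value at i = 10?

S_10 = 5.35 + -0.67*10 = 5.35 + -6.7 = -1.35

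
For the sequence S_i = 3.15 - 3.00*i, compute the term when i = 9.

S_9 = 3.15 + -3.0*9 = 3.15 + -27.0 = -23.85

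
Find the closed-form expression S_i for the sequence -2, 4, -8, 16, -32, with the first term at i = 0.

Check ratios: 4 / -2 = -2.0
Common ratio r = -2.
First term a = -2.
Formula: S_i = -2 * (-2)^i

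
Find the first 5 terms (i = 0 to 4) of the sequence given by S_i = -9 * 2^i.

This is a geometric sequence.
i=0: S_0 = -9 * 2^0 = -9
i=1: S_1 = -9 * 2^1 = -18
i=2: S_2 = -9 * 2^2 = -36
i=3: S_3 = -9 * 2^3 = -72
i=4: S_4 = -9 * 2^4 = -144
The first 5 terms are: [-9, -18, -36, -72, -144]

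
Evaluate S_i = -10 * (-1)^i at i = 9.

S_9 = -10 * (-1)^9 = -10 * -1 = 10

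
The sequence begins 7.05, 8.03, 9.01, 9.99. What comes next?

Differences: 8.03 - 7.05 = 0.98
This is an arithmetic sequence with common difference d = 0.98.
Next term = 9.99 + 0.98 = 10.97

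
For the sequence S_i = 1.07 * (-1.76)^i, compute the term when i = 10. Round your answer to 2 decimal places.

S_10 = 1.07 * (-1.76)^10 ≈ 1.07 * 285.185 ≈ 305.15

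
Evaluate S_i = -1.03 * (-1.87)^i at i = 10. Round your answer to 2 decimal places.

S_10 = -1.03 * (-1.87)^10 ≈ -1.03 * 522.8969 ≈ -538.58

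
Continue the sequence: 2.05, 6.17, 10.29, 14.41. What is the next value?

Differences: 6.17 - 2.05 = 4.12
This is an arithmetic sequence with common difference d = 4.12.
Next term = 14.41 + 4.12 = 18.53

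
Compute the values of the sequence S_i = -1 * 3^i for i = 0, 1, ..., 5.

This is a geometric sequence.
i=0: S_0 = -1 * 3^0 = -1
i=1: S_1 = -1 * 3^1 = -3
i=2: S_2 = -1 * 3^2 = -9
i=3: S_3 = -1 * 3^3 = -27
i=4: S_4 = -1 * 3^4 = -81
i=5: S_5 = -1 * 3^5 = -243
The first 6 terms are: [-1, -3, -9, -27, -81, -243]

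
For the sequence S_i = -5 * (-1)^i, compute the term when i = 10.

S_10 = -5 * (-1)^10 = -5 * 1 = -5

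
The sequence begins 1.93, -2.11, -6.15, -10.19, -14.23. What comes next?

Differences: -2.11 - 1.93 = -4.04
This is an arithmetic sequence with common difference d = -4.04.
Next term = -14.23 + -4.04 = -18.27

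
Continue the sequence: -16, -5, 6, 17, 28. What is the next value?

Differences: -5 - -16 = 11
This is an arithmetic sequence with common difference d = 11.
Next term = 28 + 11 = 39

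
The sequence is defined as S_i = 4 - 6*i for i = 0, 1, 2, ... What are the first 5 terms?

This is an arithmetic sequence.
i=0: S_0 = 4 + -6*0 = 4
i=1: S_1 = 4 + -6*1 = -2
i=2: S_2 = 4 + -6*2 = -8
i=3: S_3 = 4 + -6*3 = -14
i=4: S_4 = 4 + -6*4 = -20
The first 5 terms are: [4, -2, -8, -14, -20]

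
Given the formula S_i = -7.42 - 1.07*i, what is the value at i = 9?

S_9 = -7.42 + -1.07*9 = -7.42 + -9.63 = -17.05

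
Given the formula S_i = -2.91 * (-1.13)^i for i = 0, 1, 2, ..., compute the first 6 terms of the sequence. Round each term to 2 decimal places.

This is a geometric sequence.
i=0: S_0 = -2.91 * (-1.13)^0 = -2.91
i=1: S_1 = -2.91 * (-1.13)^1 ≈ 3.29
i=2: S_2 = -2.91 * (-1.13)^2 ≈ -3.72
i=3: S_3 = -2.91 * (-1.13)^3 ≈ 4.2
i=4: S_4 = -2.91 * (-1.13)^4 ≈ -4.74
i=5: S_5 = -2.91 * (-1.13)^5 ≈ 5.36
The first 6 terms are: [-2.91, 3.29, -3.72, 4.2, -4.74, 5.36]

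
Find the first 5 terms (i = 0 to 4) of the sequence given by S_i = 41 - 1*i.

This is an arithmetic sequence.
i=0: S_0 = 41 + -1*0 = 41
i=1: S_1 = 41 + -1*1 = 40
i=2: S_2 = 41 + -1*2 = 39
i=3: S_3 = 41 + -1*3 = 38
i=4: S_4 = 41 + -1*4 = 37
The first 5 terms are: [41, 40, 39, 38, 37]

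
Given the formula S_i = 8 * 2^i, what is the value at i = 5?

S_5 = 8 * 2^5 = 8 * 32 = 256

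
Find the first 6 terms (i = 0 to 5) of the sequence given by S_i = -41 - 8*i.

This is an arithmetic sequence.
i=0: S_0 = -41 + -8*0 = -41
i=1: S_1 = -41 + -8*1 = -49
i=2: S_2 = -41 + -8*2 = -57
i=3: S_3 = -41 + -8*3 = -65
i=4: S_4 = -41 + -8*4 = -73
i=5: S_5 = -41 + -8*5 = -81
The first 6 terms are: [-41, -49, -57, -65, -73, -81]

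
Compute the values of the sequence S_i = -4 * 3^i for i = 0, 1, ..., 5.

This is a geometric sequence.
i=0: S_0 = -4 * 3^0 = -4
i=1: S_1 = -4 * 3^1 = -12
i=2: S_2 = -4 * 3^2 = -36
i=3: S_3 = -4 * 3^3 = -108
i=4: S_4 = -4 * 3^4 = -324
i=5: S_5 = -4 * 3^5 = -972
The first 6 terms are: [-4, -12, -36, -108, -324, -972]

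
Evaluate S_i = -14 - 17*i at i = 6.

S_6 = -14 + -17*6 = -14 + -102 = -116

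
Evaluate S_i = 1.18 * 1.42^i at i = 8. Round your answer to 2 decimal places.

S_8 = 1.18 * 1.42^8 ≈ 1.18 * 16.5313 ≈ 19.51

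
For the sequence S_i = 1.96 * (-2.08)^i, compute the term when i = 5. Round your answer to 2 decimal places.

S_5 = 1.96 * (-2.08)^5 ≈ 1.96 * -38.9329 ≈ -76.31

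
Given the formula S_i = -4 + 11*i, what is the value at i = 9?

S_9 = -4 + 11*9 = -4 + 99 = 95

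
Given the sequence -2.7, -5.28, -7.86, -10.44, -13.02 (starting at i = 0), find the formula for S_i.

Check differences: -5.28 - -2.7 = -2.58
-7.86 - -5.28 = -2.58
Common difference d = -2.58.
First term a = -2.7.
Formula: S_i = -2.70 - 2.58*i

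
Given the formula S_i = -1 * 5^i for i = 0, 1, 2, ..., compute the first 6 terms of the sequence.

This is a geometric sequence.
i=0: S_0 = -1 * 5^0 = -1
i=1: S_1 = -1 * 5^1 = -5
i=2: S_2 = -1 * 5^2 = -25
i=3: S_3 = -1 * 5^3 = -125
i=4: S_4 = -1 * 5^4 = -625
i=5: S_5 = -1 * 5^5 = -3125
The first 6 terms are: [-1, -5, -25, -125, -625, -3125]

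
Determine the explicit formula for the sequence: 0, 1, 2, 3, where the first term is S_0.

Check differences: 1 - 0 = 1
2 - 1 = 1
Common difference d = 1.
First term a = 0.
Formula: S_i = 0 + 1*i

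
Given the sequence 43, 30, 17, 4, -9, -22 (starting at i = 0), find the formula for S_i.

Check differences: 30 - 43 = -13
17 - 30 = -13
Common difference d = -13.
First term a = 43.
Formula: S_i = 43 - 13*i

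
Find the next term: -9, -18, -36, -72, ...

Ratios: -18 / -9 = 2.0
This is a geometric sequence with common ratio r = 2.
Next term = -72 * 2 = -144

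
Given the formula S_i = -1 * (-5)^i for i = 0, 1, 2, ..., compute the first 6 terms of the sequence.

This is a geometric sequence.
i=0: S_0 = -1 * (-5)^0 = -1
i=1: S_1 = -1 * (-5)^1 = 5
i=2: S_2 = -1 * (-5)^2 = -25
i=3: S_3 = -1 * (-5)^3 = 125
i=4: S_4 = -1 * (-5)^4 = -625
i=5: S_5 = -1 * (-5)^5 = 3125
The first 6 terms are: [-1, 5, -25, 125, -625, 3125]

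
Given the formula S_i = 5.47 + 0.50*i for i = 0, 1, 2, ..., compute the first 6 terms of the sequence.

This is an arithmetic sequence.
i=0: S_0 = 5.47 + 0.5*0 = 5.47
i=1: S_1 = 5.47 + 0.5*1 = 5.97
i=2: S_2 = 5.47 + 0.5*2 = 6.47
i=3: S_3 = 5.47 + 0.5*3 = 6.97
i=4: S_4 = 5.47 + 0.5*4 = 7.47
i=5: S_5 = 5.47 + 0.5*5 = 7.97
The first 6 terms are: [5.47, 5.97, 6.47, 6.97, 7.47, 7.97]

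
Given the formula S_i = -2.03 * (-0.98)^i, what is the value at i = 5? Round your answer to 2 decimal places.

S_5 = -2.03 * (-0.98)^5 ≈ -2.03 * -0.9039 ≈ 1.83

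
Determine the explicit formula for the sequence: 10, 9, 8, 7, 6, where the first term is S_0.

Check differences: 9 - 10 = -1
8 - 9 = -1
Common difference d = -1.
First term a = 10.
Formula: S_i = 10 - 1*i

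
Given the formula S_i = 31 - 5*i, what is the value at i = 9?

S_9 = 31 + -5*9 = 31 + -45 = -14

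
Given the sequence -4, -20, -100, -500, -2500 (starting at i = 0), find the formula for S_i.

Check ratios: -20 / -4 = 5.0
Common ratio r = 5.
First term a = -4.
Formula: S_i = -4 * 5^i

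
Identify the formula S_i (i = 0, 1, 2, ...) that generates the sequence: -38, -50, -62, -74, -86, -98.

Check differences: -50 - -38 = -12
-62 - -50 = -12
Common difference d = -12.
First term a = -38.
Formula: S_i = -38 - 12*i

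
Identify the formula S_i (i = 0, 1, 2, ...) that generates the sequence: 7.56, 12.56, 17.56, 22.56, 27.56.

Check differences: 12.56 - 7.56 = 5.0
17.56 - 12.56 = 5.0
Common difference d = 5.0.
First term a = 7.56.
Formula: S_i = 7.56 + 5.00*i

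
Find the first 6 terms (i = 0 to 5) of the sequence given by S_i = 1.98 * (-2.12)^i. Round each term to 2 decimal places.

This is a geometric sequence.
i=0: S_0 = 1.98 * (-2.12)^0 = 1.98
i=1: S_1 = 1.98 * (-2.12)^1 ≈ -4.2
i=2: S_2 = 1.98 * (-2.12)^2 ≈ 8.9
i=3: S_3 = 1.98 * (-2.12)^3 ≈ -18.87
i=4: S_4 = 1.98 * (-2.12)^4 ≈ 40.0
i=5: S_5 = 1.98 * (-2.12)^5 ≈ -84.79
The first 6 terms are: [1.98, -4.2, 8.9, -18.87, 40.0, -84.79]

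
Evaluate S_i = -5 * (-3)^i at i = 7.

S_7 = -5 * (-3)^7 = -5 * -2187 = 10935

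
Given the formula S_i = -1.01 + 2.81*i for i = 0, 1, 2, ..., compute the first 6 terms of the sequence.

This is an arithmetic sequence.
i=0: S_0 = -1.01 + 2.81*0 = -1.01
i=1: S_1 = -1.01 + 2.81*1 = 1.8
i=2: S_2 = -1.01 + 2.81*2 = 4.61
i=3: S_3 = -1.01 + 2.81*3 = 7.42
i=4: S_4 = -1.01 + 2.81*4 = 10.23
i=5: S_5 = -1.01 + 2.81*5 = 13.04
The first 6 terms are: [-1.01, 1.8, 4.61, 7.42, 10.23, 13.04]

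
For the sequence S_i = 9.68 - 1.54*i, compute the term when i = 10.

S_10 = 9.68 + -1.54*10 = 9.68 + -15.4 = -5.72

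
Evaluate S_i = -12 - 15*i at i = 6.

S_6 = -12 + -15*6 = -12 + -90 = -102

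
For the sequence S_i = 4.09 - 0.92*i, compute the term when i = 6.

S_6 = 4.09 + -0.92*6 = 4.09 + -5.52 = -1.43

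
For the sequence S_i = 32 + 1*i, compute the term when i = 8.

S_8 = 32 + 1*8 = 32 + 8 = 40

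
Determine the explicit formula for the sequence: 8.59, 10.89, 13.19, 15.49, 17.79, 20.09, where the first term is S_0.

Check differences: 10.89 - 8.59 = 2.3
13.19 - 10.89 = 2.3
Common difference d = 2.3.
First term a = 8.59.
Formula: S_i = 8.59 + 2.30*i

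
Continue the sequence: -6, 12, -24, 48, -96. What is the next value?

Ratios: 12 / -6 = -2.0
This is a geometric sequence with common ratio r = -2.
Next term = -96 * -2 = 192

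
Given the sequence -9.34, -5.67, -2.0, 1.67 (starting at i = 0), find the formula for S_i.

Check differences: -5.67 - -9.34 = 3.67
-2.0 - -5.67 = 3.67
Common difference d = 3.67.
First term a = -9.34.
Formula: S_i = -9.34 + 3.67*i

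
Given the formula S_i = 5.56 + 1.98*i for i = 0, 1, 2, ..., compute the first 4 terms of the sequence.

This is an arithmetic sequence.
i=0: S_0 = 5.56 + 1.98*0 = 5.56
i=1: S_1 = 5.56 + 1.98*1 = 7.54
i=2: S_2 = 5.56 + 1.98*2 = 9.52
i=3: S_3 = 5.56 + 1.98*3 = 11.5
The first 4 terms are: [5.56, 7.54, 9.52, 11.5]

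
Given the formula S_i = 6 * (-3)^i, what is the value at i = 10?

S_10 = 6 * (-3)^10 = 6 * 59049 = 354294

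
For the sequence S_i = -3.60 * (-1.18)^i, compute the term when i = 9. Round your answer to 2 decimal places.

S_9 = -3.6 * (-1.18)^9 ≈ -3.6 * -4.4355 ≈ 15.97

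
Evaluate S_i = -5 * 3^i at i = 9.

S_9 = -5 * 3^9 = -5 * 19683 = -98415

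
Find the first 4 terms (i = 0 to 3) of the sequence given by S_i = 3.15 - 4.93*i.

This is an arithmetic sequence.
i=0: S_0 = 3.15 + -4.93*0 = 3.15
i=1: S_1 = 3.15 + -4.93*1 = -1.78
i=2: S_2 = 3.15 + -4.93*2 = -6.71
i=3: S_3 = 3.15 + -4.93*3 = -11.64
The first 4 terms are: [3.15, -1.78, -6.71, -11.64]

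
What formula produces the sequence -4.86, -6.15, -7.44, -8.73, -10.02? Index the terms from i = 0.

Check differences: -6.15 - -4.86 = -1.29
-7.44 - -6.15 = -1.29
Common difference d = -1.29.
First term a = -4.86.
Formula: S_i = -4.86 - 1.29*i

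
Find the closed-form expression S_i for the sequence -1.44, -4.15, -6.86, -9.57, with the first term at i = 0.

Check differences: -4.15 - -1.44 = -2.71
-6.86 - -4.15 = -2.71
Common difference d = -2.71.
First term a = -1.44.
Formula: S_i = -1.44 - 2.71*i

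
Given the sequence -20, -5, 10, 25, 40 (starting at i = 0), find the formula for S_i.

Check differences: -5 - -20 = 15
10 - -5 = 15
Common difference d = 15.
First term a = -20.
Formula: S_i = -20 + 15*i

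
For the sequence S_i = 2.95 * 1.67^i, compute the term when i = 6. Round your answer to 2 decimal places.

S_6 = 2.95 * 1.67^6 ≈ 2.95 * 21.692 ≈ 63.99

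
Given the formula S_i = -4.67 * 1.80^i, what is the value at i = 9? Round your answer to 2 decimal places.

S_9 = -4.67 * 1.8^9 ≈ -4.67 * 198.3593 ≈ -926.34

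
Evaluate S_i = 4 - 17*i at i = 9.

S_9 = 4 + -17*9 = 4 + -153 = -149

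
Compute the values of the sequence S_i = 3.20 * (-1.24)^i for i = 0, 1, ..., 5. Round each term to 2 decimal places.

This is a geometric sequence.
i=0: S_0 = 3.2 * (-1.24)^0 = 3.2
i=1: S_1 = 3.2 * (-1.24)^1 ≈ -3.97
i=2: S_2 = 3.2 * (-1.24)^2 ≈ 4.92
i=3: S_3 = 3.2 * (-1.24)^3 ≈ -6.1
i=4: S_4 = 3.2 * (-1.24)^4 ≈ 7.57
i=5: S_5 = 3.2 * (-1.24)^5 ≈ -9.38
The first 6 terms are: [3.2, -3.97, 4.92, -6.1, 7.57, -9.38]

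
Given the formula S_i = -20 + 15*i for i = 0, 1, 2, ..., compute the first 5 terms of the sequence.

This is an arithmetic sequence.
i=0: S_0 = -20 + 15*0 = -20
i=1: S_1 = -20 + 15*1 = -5
i=2: S_2 = -20 + 15*2 = 10
i=3: S_3 = -20 + 15*3 = 25
i=4: S_4 = -20 + 15*4 = 40
The first 5 terms are: [-20, -5, 10, 25, 40]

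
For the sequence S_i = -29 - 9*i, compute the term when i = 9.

S_9 = -29 + -9*9 = -29 + -81 = -110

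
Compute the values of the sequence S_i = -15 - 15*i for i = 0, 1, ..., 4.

This is an arithmetic sequence.
i=0: S_0 = -15 + -15*0 = -15
i=1: S_1 = -15 + -15*1 = -30
i=2: S_2 = -15 + -15*2 = -45
i=3: S_3 = -15 + -15*3 = -60
i=4: S_4 = -15 + -15*4 = -75
The first 5 terms are: [-15, -30, -45, -60, -75]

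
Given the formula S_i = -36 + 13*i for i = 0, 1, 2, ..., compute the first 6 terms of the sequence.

This is an arithmetic sequence.
i=0: S_0 = -36 + 13*0 = -36
i=1: S_1 = -36 + 13*1 = -23
i=2: S_2 = -36 + 13*2 = -10
i=3: S_3 = -36 + 13*3 = 3
i=4: S_4 = -36 + 13*4 = 16
i=5: S_5 = -36 + 13*5 = 29
The first 6 terms are: [-36, -23, -10, 3, 16, 29]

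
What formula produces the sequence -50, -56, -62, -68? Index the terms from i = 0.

Check differences: -56 - -50 = -6
-62 - -56 = -6
Common difference d = -6.
First term a = -50.
Formula: S_i = -50 - 6*i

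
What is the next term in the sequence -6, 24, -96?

Ratios: 24 / -6 = -4.0
This is a geometric sequence with common ratio r = -4.
Next term = -96 * -4 = 384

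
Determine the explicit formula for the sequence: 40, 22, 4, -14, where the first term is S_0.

Check differences: 22 - 40 = -18
4 - 22 = -18
Common difference d = -18.
First term a = 40.
Formula: S_i = 40 - 18*i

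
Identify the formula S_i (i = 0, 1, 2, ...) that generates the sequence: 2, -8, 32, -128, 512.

Check ratios: -8 / 2 = -4.0
Common ratio r = -4.
First term a = 2.
Formula: S_i = 2 * (-4)^i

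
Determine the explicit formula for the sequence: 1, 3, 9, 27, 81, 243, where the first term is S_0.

Check ratios: 3 / 1 = 3.0
Common ratio r = 3.
First term a = 1.
Formula: S_i = 1 * 3^i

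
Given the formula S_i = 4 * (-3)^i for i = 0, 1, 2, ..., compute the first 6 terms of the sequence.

This is a geometric sequence.
i=0: S_0 = 4 * (-3)^0 = 4
i=1: S_1 = 4 * (-3)^1 = -12
i=2: S_2 = 4 * (-3)^2 = 36
i=3: S_3 = 4 * (-3)^3 = -108
i=4: S_4 = 4 * (-3)^4 = 324
i=5: S_5 = 4 * (-3)^5 = -972
The first 6 terms are: [4, -12, 36, -108, 324, -972]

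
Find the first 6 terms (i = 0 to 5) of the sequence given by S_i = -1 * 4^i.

This is a geometric sequence.
i=0: S_0 = -1 * 4^0 = -1
i=1: S_1 = -1 * 4^1 = -4
i=2: S_2 = -1 * 4^2 = -16
i=3: S_3 = -1 * 4^3 = -64
i=4: S_4 = -1 * 4^4 = -256
i=5: S_5 = -1 * 4^5 = -1024
The first 6 terms are: [-1, -4, -16, -64, -256, -1024]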